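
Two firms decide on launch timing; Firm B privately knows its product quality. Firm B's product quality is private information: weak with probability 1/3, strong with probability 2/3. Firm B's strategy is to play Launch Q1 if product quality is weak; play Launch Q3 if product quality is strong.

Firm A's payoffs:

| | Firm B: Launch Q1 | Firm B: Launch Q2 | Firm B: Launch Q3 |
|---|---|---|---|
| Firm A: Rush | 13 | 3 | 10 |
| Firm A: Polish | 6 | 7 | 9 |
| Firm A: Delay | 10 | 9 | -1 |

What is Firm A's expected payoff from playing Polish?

Take the expectation over Firm B's product quality, weighting each type's action by its prior probability.
E[Polish] = 1/3·6 + 2/3·9 = 2 + 6 = 8

8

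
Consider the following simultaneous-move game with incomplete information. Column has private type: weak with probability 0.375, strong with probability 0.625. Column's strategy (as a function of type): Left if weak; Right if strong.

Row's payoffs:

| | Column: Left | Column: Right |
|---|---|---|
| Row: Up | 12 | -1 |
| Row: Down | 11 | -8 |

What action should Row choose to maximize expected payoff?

Up

E[Up] = 0.375·(12) + 0.625·(-1) = 3.875
E[Down] = 0.375·(11) + 0.625·(-8) = -0.875
Best response: Up (3.875 is the largest).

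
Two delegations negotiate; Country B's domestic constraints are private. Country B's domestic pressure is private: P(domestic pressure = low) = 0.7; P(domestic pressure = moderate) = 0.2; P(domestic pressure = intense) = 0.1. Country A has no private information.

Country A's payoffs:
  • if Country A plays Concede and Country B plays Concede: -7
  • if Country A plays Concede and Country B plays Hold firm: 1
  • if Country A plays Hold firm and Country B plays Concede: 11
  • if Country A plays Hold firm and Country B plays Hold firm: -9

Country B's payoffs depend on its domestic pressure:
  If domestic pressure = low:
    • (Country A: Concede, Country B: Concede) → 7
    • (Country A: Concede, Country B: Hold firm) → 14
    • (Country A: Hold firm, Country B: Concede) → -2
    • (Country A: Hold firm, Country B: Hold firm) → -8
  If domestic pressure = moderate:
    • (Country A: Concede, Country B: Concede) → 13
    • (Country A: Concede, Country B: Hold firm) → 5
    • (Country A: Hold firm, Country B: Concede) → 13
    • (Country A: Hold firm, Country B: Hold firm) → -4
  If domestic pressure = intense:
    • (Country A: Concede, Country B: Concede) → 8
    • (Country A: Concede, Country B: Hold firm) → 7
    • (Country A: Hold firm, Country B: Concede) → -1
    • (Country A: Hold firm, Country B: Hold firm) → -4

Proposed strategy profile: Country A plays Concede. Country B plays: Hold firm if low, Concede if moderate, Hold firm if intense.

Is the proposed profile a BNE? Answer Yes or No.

Country A plays Concede: E[Concede] = 0.7·(1) + 0.2·(-7) + 0.1·(1) = -0.6; E[Hold firm] = -5. Best-responding. ✓
Country B (domestic pressure low), facing Concede: Concede gives 7, Hold firm gives 14. Proposed Hold firm is best. ✓
Country B (domestic pressure moderate), facing Concede: Concede gives 13, Hold firm gives 5. Proposed Concede is best. ✓
Country B (domestic pressure intense), facing Concede: Concede gives 8, Hold firm gives 7. Proposed Hold firm is not best — profitable deviation exists. ✗

No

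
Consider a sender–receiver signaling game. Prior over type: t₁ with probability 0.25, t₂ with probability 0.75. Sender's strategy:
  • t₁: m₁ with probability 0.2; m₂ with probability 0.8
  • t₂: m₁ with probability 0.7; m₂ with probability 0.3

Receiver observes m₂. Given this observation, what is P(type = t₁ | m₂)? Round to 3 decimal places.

0.471

P(m₂) = 0.25·0.8 + 0.75·0.3 = 0.425
P(t₁ | m₂) = (0.25·0.8) / 0.425 = 0.2 / 0.425 = 0.470588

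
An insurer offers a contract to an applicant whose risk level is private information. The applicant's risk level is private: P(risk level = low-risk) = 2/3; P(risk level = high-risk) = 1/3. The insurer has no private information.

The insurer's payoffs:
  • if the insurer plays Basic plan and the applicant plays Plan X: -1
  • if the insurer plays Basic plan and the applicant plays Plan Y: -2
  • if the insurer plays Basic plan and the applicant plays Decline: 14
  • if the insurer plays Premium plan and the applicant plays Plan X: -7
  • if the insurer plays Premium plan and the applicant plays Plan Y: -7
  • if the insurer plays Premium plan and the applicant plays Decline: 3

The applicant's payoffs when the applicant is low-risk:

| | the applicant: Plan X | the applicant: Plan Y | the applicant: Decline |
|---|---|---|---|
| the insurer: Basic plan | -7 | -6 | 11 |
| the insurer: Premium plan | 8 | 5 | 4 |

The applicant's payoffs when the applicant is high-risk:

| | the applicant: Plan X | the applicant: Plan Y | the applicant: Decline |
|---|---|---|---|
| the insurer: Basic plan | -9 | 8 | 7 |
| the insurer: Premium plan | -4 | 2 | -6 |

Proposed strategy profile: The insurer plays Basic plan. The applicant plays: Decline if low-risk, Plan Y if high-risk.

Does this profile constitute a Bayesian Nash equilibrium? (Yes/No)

The insurer plays Basic plan: E[Basic plan] = 2/3·(14) + 1/3·(-2) = 26/3; E[Premium plan] = -1/3. Best-responding. ✓
The applicant (risk level low-risk), facing Basic plan: Plan X gives -7, Plan Y gives -6, Decline gives 11. Proposed Decline is best. ✓
The applicant (risk level high-risk), facing Basic plan: Plan X gives -9, Plan Y gives 8, Decline gives 7. Proposed Plan Y is best. ✓

Yes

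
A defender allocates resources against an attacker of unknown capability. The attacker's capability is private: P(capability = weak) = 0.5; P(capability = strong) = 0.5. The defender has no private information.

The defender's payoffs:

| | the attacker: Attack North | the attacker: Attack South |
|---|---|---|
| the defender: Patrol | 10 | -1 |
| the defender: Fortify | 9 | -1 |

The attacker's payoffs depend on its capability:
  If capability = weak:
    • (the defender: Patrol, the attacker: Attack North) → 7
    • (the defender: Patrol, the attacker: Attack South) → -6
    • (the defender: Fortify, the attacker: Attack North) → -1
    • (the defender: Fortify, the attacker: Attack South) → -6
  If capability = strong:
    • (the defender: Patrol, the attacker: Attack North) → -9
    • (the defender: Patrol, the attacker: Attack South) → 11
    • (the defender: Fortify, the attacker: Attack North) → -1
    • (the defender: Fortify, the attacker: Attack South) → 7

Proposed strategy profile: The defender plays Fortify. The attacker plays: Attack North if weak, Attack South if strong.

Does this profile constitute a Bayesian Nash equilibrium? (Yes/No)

A profile is a BNE iff every type of every player is best-responding given beliefs about the other side.
The defender plays Fortify: E[Fortify] = 0.5·(9) + 0.5·(-1) = 4; E[Patrol] = 4.5. Not best-responding. ✗
The attacker (capability weak), facing Fortify: Attack North gives -1, Attack South gives -6. Proposed Attack North is best. ✓
The attacker (capability strong), facing Fortify: Attack North gives -1, Attack South gives 7. Proposed Attack South is best. ✓

No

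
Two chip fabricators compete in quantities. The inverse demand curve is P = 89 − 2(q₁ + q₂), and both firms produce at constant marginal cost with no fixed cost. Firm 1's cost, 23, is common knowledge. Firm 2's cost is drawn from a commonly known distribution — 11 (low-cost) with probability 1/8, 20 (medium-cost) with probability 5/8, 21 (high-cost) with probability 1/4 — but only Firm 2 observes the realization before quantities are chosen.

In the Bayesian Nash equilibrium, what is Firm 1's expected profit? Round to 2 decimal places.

Firm 2 with cost c maximizes (89 − 2(q₁+q₂) − c)·q₂, giving q₂(c) = (89 − c − 2q₁)/4.
E[c₂] = 1/8·11 + 5/8·20 + 1/4·21 = 19.125
Firm 1's FOC against E[q₂] yields q₁ = (89 − 2·23 + E[c₂])/6 = (89 − 46 + 19.125)/6 = 10.3542.
E[P] = 89 − 2·(q₁ + E[q₂]) = 43.7083; Firm 1's expected profit = (E[P] − 23)·q₁ = (43.7083 − 23)·10.3542 = 214.418.

214.42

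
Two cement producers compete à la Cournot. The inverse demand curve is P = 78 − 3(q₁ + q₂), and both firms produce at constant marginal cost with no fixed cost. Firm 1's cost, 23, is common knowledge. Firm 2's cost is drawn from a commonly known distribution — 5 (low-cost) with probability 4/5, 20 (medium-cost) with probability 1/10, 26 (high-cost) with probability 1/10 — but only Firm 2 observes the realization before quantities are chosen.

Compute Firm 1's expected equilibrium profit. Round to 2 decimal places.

Type-c best response for Firm 2: q₂(c) = (78 − c)/6 − q₁/2.
Firm 1 maximizes expected profit; its first-order condition is 78 − 6q₁ − 3E[q₂] − 23 = 0.
Substituting E[q₂] and solving: E[c₂] = 8.6, so q₁ = (78 − 2·23 + 8.6)/9 = 4.51111.
E[P] = 78 − 3·(q₁ + E[q₂]) = 36.5333; Firm 1's expected profit = (E[P] − 23)·q₁ = (36.5333 − 23)·4.51111 = 61.0504.

61.05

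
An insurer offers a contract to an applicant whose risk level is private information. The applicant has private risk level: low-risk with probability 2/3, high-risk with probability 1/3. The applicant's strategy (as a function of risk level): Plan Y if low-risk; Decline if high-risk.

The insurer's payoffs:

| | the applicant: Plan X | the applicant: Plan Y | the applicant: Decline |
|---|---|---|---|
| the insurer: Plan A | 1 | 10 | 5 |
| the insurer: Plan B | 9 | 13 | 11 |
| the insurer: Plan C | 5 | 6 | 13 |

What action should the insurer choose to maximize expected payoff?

Compute the insurer's expected payoff for each action, taking the expectation over the applicant's type.
E[Plan A] = 2/3·(10) + 1/3·(5) = 25/3
E[Plan B] = 2/3·(13) + 1/3·(11) = 37/3
E[Plan C] = 2/3·(6) + 1/3·(13) = 25/3
Best response: Plan B (37/3 is the largest).

Plan B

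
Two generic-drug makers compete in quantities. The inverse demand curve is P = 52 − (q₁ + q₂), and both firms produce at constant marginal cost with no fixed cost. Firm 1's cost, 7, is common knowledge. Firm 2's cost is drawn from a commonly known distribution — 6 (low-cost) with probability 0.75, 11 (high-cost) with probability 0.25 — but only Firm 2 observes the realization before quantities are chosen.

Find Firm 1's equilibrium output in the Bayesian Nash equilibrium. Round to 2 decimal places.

15.08

Firm 2 with cost c maximizes (52 − (q₁+q₂) − c)·q₂, giving q₂(c) = (52 − c − q₁)/2.
E[c₂] = 0.75·6 + 0.25·11 = 7.25
Firm 1's FOC against E[q₂] yields q₁ = (52 − 2·7 + E[c₂])/3 = (52 − 14 + 7.25)/3 = 15.0833.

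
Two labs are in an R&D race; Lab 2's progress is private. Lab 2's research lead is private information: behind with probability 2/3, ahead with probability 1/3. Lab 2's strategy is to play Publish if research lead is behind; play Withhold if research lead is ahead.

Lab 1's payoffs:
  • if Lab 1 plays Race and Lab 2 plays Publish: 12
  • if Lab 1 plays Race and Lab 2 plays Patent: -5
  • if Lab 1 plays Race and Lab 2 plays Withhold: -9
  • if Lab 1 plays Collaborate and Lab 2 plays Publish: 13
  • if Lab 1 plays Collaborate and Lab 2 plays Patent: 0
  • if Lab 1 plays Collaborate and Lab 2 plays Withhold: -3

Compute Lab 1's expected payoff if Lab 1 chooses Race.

Take the expectation over Lab 2's research lead, weighting each type's action by its prior probability.
E[Race] = 2/3·12 + 1/3·(-9) = 8 + (-3) = 5

5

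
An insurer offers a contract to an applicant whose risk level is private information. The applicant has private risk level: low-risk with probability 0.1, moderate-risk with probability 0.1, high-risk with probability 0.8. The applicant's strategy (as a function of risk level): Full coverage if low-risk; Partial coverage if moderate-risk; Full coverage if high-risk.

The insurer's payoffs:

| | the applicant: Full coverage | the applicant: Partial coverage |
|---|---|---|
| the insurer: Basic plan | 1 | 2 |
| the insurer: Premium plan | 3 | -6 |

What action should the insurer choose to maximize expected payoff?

Premium plan

Compute the insurer's expected payoff for each action, taking the expectation over the applicant's type.
E[Basic plan] = 0.1·(1) + 0.1·(2) + 0.8·(1) = 1.1
E[Premium plan] = 0.1·(3) + 0.1·(-6) + 0.8·(3) = 2.1
Best response: Premium plan (2.1 is the largest).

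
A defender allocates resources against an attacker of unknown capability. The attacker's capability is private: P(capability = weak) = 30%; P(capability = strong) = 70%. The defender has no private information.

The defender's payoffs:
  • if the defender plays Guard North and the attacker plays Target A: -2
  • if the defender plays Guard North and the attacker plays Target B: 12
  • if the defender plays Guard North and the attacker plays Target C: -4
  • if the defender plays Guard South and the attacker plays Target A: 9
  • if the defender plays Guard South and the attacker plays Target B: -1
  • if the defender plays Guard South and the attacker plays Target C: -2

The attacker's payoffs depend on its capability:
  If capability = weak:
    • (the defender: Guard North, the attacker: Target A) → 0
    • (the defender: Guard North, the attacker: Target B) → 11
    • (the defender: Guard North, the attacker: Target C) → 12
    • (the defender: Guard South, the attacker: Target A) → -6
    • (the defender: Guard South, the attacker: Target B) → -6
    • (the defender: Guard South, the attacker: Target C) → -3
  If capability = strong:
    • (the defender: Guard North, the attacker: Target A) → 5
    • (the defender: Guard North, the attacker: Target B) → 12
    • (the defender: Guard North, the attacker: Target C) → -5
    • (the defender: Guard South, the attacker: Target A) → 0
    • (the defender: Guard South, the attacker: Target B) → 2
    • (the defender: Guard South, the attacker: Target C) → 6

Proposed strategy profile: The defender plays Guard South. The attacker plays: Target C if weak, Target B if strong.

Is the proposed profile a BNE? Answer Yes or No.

No

The defender plays Guard South: E[Guard South] = 0.3·(-2) + 0.7·(-1) = -1.3; E[Guard North] = 7.2. Not best-responding. ✗
The attacker (capability weak), facing Guard South: Target A gives -6, Target B gives -6, Target C gives -3. Proposed Target C is best. ✓
The attacker (capability strong), facing Guard South: Target A gives 0, Target B gives 2, Target C gives 6. Proposed Target B is not best — profitable deviation exists. ✗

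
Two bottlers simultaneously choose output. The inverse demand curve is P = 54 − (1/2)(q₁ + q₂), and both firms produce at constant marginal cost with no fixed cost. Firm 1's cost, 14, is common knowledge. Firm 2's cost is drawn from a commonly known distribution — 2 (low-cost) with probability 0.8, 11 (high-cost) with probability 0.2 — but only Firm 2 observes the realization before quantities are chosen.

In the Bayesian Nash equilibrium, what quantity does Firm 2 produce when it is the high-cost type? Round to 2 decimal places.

33.07

Type-c best response for Firm 2: q₂(c) = (54 − c) − q₁/2.
Firm 1 maximizes expected profit; its first-order condition is 54 − q₁ − (1/2)E[q₂] − 14 = 0.
Substituting E[q₂] and solving: E[c₂] = 3.8, so q₁ = (54 − 2·14 + 3.8)/(3/2) = 19.8667.
q₂(high-cost) = (54 − 11 − (1/2)·19.8667) = 33.0667.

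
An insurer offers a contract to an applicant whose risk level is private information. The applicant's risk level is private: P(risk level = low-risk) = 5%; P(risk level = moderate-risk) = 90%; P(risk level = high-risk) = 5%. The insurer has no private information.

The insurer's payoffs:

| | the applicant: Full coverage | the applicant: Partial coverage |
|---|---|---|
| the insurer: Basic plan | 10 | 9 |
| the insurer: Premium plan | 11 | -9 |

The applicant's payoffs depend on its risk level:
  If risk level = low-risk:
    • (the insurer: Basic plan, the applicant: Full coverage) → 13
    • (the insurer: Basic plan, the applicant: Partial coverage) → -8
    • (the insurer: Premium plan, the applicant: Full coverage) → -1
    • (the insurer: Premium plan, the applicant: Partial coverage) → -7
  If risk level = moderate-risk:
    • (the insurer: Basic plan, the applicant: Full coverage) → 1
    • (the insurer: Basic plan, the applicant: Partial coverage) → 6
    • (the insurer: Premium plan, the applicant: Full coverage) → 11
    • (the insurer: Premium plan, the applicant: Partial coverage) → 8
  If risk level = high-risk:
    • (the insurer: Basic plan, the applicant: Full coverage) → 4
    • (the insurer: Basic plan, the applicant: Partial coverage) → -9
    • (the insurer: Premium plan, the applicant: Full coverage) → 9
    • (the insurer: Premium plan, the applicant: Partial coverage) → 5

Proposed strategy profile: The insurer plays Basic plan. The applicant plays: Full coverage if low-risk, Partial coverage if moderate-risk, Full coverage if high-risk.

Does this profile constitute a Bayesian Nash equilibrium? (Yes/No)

The insurer plays Basic plan: E[Basic plan] = 0.05·(10) + 0.9·(9) + 0.05·(10) = 9.1; E[Premium plan] = -7. Best-responding. ✓
The applicant (risk level low-risk), facing Basic plan: Full coverage gives 13, Partial coverage gives -8. Proposed Full coverage is best. ✓
The applicant (risk level moderate-risk), facing Basic plan: Full coverage gives 1, Partial coverage gives 6. Proposed Partial coverage is best. ✓
The applicant (risk level high-risk), facing Basic plan: Full coverage gives 4, Partial coverage gives -9. Proposed Full coverage is best. ✓

Yes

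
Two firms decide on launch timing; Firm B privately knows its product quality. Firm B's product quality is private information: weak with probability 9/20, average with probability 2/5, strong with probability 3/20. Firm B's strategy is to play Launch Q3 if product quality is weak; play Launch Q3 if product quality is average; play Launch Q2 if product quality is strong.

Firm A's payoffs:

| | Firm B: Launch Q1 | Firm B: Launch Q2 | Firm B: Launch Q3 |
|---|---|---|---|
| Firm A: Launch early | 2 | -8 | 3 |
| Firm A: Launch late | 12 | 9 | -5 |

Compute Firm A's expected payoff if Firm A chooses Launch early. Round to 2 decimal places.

E[Launch early] = 9/20·3 + 2/5·3 + 3/20·(-8) = 27/20 + 6/5 + (-6/5) = 27/20

1.35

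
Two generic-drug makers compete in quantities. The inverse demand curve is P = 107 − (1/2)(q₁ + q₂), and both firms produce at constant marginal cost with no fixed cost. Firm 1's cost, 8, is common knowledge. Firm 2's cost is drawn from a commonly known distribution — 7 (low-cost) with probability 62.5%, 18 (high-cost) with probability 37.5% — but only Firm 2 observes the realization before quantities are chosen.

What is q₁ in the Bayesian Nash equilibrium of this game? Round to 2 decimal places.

68.08

Firm 2 with cost c maximizes (107 − (1/2)(q₁+q₂) − c)·q₂, giving q₂(c) = (107 − c − (1/2)q₁).
E[c₂] = 0.625·7 + 0.375·18 = 11.125
Firm 1's FOC against E[q₂] yields q₁ = (107 − 2·8 + E[c₂])/(3/2) = (107 − 16 + 11.125)/(3/2) = 68.0833.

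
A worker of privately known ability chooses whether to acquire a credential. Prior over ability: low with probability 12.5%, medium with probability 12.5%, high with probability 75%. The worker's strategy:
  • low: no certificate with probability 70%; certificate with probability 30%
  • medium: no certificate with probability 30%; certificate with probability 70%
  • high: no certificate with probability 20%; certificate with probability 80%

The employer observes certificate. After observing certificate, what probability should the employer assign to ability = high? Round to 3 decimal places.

Apply Bayes' rule using the sender's strategy as the likelihood.
P(certificate) = 0.125·0.3 + 0.125·0.7 + 0.75·0.8 = 0.725
P(high | certificate) = (0.75·0.8) / 0.725 = 0.6 / 0.725 = 0.827586

0.828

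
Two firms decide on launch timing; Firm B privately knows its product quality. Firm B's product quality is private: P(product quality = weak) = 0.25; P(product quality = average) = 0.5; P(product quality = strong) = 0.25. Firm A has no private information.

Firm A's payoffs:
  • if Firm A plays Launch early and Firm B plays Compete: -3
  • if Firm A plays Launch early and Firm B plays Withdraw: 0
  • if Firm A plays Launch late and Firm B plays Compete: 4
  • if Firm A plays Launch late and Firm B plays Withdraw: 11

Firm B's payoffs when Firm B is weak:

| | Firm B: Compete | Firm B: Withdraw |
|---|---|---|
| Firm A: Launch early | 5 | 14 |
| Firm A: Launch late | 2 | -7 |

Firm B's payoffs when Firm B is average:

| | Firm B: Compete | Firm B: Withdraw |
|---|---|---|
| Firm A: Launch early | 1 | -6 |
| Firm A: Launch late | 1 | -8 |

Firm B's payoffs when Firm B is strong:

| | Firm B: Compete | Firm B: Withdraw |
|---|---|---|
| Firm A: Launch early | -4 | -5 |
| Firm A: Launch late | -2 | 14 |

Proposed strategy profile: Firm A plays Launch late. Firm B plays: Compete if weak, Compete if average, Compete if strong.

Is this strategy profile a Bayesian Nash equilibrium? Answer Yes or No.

No

Firm A plays Launch late: E[Launch late] = 0.25·(4) + 0.5·(4) + 0.25·(4) = 4; E[Launch early] = -3. Best-responding. ✓
Firm B (product quality weak), facing Launch late: Compete gives 2, Withdraw gives -7. Proposed Compete is best. ✓
Firm B (product quality average), facing Launch late: Compete gives 1, Withdraw gives -8. Proposed Compete is best. ✓
Firm B (product quality strong), facing Launch late: Compete gives -2, Withdraw gives 14. Proposed Compete is not best — profitable deviation exists. ✗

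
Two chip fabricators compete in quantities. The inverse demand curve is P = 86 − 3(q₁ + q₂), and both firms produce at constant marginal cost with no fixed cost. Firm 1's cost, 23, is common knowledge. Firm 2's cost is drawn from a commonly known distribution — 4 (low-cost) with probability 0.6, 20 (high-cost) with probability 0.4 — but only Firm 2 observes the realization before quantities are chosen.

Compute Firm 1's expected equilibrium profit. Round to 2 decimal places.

94.08

Firm 2 with cost c maximizes (86 − 3(q₁+q₂) − c)·q₂, giving q₂(c) = (86 − c − 3q₁)/6.
E[c₂] = 0.6·4 + 0.4·20 = 10.4
Firm 1's FOC against E[q₂] yields q₁ = (86 − 2·23 + E[c₂])/9 = (86 − 46 + 10.4)/9 = 5.6.
E[P] = 86 − 3·(q₁ + E[q₂]) = 39.8; Firm 1's expected profit = (E[P] − 23)·q₁ = (39.8 − 23)·5.6 = 94.08.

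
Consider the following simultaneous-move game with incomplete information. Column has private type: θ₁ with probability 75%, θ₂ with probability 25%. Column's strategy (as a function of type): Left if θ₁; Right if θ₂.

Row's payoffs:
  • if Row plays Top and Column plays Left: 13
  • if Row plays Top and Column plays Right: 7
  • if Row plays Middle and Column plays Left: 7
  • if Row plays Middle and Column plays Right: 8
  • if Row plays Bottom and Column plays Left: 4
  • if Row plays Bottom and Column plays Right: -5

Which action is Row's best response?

Top

E[Top] = 0.75·(13) + 0.25·(7) = 11.5
E[Middle] = 0.75·(7) + 0.25·(8) = 7.25
E[Bottom] = 0.75·(4) + 0.25·(-5) = 1.75
Best response: Top (11.5 is the largest).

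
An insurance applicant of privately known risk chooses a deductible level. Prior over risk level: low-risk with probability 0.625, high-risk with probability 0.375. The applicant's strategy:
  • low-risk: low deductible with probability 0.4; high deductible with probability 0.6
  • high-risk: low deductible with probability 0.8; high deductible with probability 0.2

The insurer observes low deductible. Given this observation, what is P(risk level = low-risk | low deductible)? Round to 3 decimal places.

0.455

P(low deductible) = 0.625·0.4 + 0.375·0.8 = 0.55
P(low-risk | low deductible) = (0.625·0.4) / 0.55 = 0.25 / 0.55 = 0.454545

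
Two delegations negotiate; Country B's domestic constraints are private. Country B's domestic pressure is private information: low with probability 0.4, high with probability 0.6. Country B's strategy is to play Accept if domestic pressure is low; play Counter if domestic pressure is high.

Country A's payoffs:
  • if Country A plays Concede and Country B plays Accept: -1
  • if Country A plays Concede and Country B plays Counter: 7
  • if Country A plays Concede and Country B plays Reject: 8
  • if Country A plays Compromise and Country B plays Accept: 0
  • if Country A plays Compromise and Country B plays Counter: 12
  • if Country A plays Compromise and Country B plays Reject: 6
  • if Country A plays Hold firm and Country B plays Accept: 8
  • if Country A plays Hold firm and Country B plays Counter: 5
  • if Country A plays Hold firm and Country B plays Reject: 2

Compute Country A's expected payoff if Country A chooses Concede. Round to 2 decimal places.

E[Concede] = 0.4·(-1) + 0.6·7 = (-0.4) + 4.2 = 3.8

3.80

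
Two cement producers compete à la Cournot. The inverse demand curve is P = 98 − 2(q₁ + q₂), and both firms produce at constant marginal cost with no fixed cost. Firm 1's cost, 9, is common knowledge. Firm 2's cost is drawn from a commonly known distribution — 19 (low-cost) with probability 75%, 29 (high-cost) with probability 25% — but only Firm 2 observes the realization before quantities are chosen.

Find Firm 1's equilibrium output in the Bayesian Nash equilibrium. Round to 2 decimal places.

16.92

Type-c best response for Firm 2: q₂(c) = (98 − c)/4 − q₁/2.
Firm 1 maximizes expected profit; its first-order condition is 98 − 4q₁ − 2E[q₂] − 9 = 0.
Substituting E[q₂] and solving: E[c₂] = 21.5, so q₁ = (98 − 2·9 + 21.5)/6 = 16.9167.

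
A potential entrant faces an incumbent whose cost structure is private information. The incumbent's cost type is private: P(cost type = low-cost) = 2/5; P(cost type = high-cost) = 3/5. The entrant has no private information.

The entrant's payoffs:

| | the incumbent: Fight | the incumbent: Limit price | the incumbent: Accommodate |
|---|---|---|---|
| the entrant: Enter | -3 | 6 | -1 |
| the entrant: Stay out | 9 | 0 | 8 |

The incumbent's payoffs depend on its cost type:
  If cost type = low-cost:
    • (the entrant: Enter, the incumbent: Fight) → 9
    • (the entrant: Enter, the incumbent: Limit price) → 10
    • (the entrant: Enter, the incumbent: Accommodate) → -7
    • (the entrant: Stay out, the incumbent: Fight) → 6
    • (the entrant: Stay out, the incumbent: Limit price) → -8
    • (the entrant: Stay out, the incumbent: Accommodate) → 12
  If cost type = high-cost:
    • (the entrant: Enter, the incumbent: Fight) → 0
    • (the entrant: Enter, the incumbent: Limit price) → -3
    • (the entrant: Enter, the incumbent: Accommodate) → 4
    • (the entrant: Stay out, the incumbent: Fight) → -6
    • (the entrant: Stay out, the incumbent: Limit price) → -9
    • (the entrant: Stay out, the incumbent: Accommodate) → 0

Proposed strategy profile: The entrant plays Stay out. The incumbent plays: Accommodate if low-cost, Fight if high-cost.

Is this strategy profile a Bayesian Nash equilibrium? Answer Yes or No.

The entrant plays Stay out: E[Stay out] = 2/5·(8) + 3/5·(9) = 43/5; E[Enter] = -11/5. Best-responding. ✓
The incumbent (cost type low-cost), facing Stay out: Fight gives 6, Limit price gives -8, Accommodate gives 12. Proposed Accommodate is best. ✓
The incumbent (cost type high-cost), facing Stay out: Fight gives -6, Limit price gives -9, Accommodate gives 0. Proposed Fight is not best — profitable deviation exists. ✗

No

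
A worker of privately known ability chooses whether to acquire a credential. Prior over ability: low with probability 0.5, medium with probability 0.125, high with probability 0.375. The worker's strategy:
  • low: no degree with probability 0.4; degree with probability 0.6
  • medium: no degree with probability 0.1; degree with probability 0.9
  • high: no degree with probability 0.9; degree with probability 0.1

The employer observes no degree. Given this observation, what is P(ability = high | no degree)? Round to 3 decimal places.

P(no degree) = 0.5·0.4 + 0.125·0.1 + 0.375·0.9 = 0.55
P(high | no degree) = (0.375·0.9) / 0.55 = 0.3375 / 0.55 = 0.613636

0.614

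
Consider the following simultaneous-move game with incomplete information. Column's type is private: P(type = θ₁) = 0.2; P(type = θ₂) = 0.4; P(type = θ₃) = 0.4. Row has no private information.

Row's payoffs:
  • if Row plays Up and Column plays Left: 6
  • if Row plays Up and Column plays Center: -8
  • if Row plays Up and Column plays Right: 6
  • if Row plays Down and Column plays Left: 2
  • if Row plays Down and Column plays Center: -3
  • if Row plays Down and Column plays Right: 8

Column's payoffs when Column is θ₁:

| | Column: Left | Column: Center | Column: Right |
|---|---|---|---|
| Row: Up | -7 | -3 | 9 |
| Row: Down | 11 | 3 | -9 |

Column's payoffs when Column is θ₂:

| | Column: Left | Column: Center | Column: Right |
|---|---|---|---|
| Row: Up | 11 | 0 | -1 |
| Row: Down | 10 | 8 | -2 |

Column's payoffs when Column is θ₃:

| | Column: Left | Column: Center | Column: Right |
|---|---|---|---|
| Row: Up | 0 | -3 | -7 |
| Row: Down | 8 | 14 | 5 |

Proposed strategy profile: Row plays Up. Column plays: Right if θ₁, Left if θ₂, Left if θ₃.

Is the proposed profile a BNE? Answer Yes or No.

Yes

Row plays Up: E[Up] = 0.2·(6) + 0.4·(6) + 0.4·(6) = 6; E[Down] = 3.2. Best-responding. ✓
Column (type θ₁), facing Up: Left gives -7, Center gives -3, Right gives 9. Proposed Right is best. ✓
Column (type θ₂), facing Up: Left gives 11, Center gives 0, Right gives -1. Proposed Left is best. ✓
Column (type θ₃), facing Up: Left gives 0, Center gives -3, Right gives -7. Proposed Left is best. ✓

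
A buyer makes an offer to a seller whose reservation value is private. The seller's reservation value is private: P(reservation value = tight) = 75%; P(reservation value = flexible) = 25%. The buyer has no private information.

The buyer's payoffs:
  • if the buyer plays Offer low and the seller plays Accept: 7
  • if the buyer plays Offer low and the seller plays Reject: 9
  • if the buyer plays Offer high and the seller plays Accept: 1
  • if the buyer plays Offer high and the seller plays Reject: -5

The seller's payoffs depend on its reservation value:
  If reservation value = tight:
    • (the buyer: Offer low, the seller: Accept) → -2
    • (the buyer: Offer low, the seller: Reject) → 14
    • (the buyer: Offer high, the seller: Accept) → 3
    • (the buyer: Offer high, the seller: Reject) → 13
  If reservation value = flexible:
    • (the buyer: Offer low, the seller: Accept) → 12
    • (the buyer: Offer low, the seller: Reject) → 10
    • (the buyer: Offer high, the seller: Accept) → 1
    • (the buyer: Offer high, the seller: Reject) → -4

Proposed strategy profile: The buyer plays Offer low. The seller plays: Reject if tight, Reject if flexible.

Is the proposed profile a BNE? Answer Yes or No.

No

The buyer plays Offer low: E[Offer low] = 0.75·(9) + 0.25·(9) = 9; E[Offer high] = -5. Best-responding. ✓
The seller (reservation value tight), facing Offer low: Accept gives -2, Reject gives 14. Proposed Reject is best. ✓
The seller (reservation value flexible), facing Offer low: Accept gives 12, Reject gives 10. Proposed Reject is not best — profitable deviation exists. ✗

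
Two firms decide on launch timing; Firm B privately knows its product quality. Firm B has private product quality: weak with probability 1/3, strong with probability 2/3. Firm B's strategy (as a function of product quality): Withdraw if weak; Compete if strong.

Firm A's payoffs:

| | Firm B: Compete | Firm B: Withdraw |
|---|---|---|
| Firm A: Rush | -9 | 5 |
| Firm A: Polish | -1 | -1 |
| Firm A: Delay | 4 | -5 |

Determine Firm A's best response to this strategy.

E[Rush] = 1/3·(5) + 2/3·(-9) = -13/3
E[Polish] = 1/3·(-1) + 2/3·(-1) = -1
E[Delay] = 1/3·(-5) + 2/3·(4) = 1
Best response: Delay (1 is the largest).

Delay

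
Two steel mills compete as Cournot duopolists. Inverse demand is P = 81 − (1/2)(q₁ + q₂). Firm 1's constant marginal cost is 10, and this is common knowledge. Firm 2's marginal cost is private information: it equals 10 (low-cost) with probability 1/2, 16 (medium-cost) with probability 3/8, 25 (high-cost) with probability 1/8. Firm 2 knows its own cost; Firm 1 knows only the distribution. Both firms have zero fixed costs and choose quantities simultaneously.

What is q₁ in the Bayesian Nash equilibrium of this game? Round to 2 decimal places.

Type-c best response for Firm 2: q₂(c) = (81 − c) − q₁/2.
Firm 1 maximizes expected profit; its first-order condition is 81 − q₁ − (1/2)E[q₂] − 10 = 0.
Substituting E[q₂] and solving: E[c₂] = 14.125, so q₁ = (81 − 2·10 + 14.125)/(3/2) = 50.0833.

50.08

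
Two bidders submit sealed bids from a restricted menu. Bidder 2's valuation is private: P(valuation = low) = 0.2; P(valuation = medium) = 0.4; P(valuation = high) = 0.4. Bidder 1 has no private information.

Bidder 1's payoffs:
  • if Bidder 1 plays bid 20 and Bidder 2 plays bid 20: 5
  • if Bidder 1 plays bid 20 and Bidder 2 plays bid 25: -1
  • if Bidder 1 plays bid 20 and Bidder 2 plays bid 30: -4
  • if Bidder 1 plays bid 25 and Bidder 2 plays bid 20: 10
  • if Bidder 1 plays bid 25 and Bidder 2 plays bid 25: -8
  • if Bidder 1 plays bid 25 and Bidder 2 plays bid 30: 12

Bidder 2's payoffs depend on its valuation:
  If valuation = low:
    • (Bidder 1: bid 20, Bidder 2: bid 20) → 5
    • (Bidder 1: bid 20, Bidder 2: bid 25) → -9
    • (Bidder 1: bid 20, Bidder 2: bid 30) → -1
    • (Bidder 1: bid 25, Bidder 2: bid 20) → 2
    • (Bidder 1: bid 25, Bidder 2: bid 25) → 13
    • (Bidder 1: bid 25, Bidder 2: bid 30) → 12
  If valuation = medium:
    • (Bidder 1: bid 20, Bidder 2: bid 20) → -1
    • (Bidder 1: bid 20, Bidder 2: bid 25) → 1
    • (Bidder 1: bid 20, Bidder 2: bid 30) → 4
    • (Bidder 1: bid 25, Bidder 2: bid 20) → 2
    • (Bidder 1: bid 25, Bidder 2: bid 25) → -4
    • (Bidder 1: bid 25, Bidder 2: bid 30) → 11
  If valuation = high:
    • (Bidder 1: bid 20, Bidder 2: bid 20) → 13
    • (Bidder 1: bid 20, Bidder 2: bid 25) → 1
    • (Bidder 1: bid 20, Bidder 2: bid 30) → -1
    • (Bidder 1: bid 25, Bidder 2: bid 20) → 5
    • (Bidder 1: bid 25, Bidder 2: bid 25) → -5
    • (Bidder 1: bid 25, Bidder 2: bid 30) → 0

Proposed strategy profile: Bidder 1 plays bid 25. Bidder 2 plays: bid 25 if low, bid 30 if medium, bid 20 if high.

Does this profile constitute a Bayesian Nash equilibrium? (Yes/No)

Yes

Bidder 1 plays bid 25: E[bid 25] = 0.2·(-8) + 0.4·(12) + 0.4·(10) = 7.2; E[bid 20] = 0.2. Best-responding. ✓
Bidder 2 (valuation low), facing bid 25: bid 20 gives 2, bid 25 gives 13, bid 30 gives 12. Proposed bid 25 is best. ✓
Bidder 2 (valuation medium), facing bid 25: bid 20 gives 2, bid 25 gives -4, bid 30 gives 11. Proposed bid 30 is best. ✓
Bidder 2 (valuation high), facing bid 25: bid 20 gives 5, bid 25 gives -5, bid 30 gives 0. Proposed bid 20 is best. ✓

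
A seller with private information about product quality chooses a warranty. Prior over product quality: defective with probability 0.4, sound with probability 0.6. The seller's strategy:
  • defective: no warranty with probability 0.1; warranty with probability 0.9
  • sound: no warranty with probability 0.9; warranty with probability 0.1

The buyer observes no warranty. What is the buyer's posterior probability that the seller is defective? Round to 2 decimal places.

0.07

P(no warranty) = 0.4·0.1 + 0.6·0.9 = 0.58
P(defective | no warranty) = (0.4·0.1) / 0.58 = 0.04 / 0.58 = 0.0689655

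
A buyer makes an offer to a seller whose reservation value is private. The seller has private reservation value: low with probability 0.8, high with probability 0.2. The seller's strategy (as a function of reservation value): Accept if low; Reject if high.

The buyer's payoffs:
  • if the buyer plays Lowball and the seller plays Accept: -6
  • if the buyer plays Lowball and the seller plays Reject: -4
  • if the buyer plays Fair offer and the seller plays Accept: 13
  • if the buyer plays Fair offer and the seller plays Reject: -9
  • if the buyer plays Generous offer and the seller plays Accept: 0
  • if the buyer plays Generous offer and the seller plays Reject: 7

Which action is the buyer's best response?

Compute the buyer's expected payoff for each action, taking the expectation over the seller's type.
E[Lowball] = 0.8·(-6) + 0.2·(-4) = -5.6
E[Fair offer] = 0.8·(13) + 0.2·(-9) = 8.6
E[Generous offer] = 0.8·(0) + 0.2·(7) = 1.4
Best response: Fair offer (8.6 is the largest).

Fair offer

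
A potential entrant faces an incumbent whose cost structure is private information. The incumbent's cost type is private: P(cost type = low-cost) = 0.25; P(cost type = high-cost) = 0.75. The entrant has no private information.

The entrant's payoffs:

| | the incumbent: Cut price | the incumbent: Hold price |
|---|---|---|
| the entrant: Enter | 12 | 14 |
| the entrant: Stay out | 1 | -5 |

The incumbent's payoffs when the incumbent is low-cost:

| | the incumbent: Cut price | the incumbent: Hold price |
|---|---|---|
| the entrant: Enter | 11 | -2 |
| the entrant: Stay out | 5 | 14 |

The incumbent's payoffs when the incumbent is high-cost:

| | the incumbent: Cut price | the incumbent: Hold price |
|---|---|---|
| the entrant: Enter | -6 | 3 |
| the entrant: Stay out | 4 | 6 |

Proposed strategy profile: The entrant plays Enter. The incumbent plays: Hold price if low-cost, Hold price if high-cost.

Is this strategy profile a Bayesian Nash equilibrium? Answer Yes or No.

The entrant plays Enter: E[Enter] = 0.25·(14) + 0.75·(14) = 14; E[Stay out] = -5. Best-responding. ✓
The incumbent (cost type low-cost), facing Enter: Cut price gives 11, Hold price gives -2. Proposed Hold price is not best — profitable deviation exists. ✗
The incumbent (cost type high-cost), facing Enter: Cut price gives -6, Hold price gives 3. Proposed Hold price is best. ✓

No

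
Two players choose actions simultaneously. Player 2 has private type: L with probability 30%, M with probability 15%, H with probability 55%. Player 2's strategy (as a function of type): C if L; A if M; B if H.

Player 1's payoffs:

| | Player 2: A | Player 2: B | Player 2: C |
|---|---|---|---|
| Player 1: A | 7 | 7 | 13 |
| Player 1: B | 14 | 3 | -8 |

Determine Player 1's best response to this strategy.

A

E[A] = 0.3·(13) + 0.15·(7) + 0.55·(7) = 8.8
E[B] = 0.3·(-8) + 0.15·(14) + 0.55·(3) = 1.35
Best response: A (8.8 is the largest).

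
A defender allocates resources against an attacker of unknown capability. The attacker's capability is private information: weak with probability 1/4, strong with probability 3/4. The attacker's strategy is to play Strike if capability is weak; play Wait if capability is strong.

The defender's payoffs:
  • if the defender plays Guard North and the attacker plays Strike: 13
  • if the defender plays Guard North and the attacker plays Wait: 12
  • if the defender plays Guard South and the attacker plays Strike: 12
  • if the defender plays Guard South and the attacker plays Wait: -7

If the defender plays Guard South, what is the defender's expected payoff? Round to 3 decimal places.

-2.250

E[Guard South] = 1/4·12 + 3/4·(-7) = 3 + (-21/4) = -9/4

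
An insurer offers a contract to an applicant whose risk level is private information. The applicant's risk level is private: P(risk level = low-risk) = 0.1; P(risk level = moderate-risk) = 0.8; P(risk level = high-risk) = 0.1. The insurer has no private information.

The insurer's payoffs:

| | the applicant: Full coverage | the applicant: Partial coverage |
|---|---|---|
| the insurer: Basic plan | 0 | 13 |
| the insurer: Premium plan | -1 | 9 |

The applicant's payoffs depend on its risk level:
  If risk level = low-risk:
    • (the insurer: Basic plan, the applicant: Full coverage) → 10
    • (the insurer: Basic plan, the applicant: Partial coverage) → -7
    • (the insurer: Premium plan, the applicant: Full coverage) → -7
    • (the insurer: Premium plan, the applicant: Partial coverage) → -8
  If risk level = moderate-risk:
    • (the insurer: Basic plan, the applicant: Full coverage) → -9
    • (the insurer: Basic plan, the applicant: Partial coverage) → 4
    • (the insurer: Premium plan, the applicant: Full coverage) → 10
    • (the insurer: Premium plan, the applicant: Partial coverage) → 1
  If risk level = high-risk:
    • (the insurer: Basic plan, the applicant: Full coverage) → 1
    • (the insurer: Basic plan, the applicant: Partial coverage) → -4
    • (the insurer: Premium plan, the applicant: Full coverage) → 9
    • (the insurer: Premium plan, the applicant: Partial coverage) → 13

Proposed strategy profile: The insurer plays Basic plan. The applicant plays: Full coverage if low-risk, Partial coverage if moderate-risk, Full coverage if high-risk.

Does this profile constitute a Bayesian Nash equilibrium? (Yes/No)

The insurer plays Basic plan: E[Basic plan] = 0.1·(0) + 0.8·(13) + 0.1·(0) = 10.4; E[Premium plan] = 7. Best-responding. ✓
The applicant (risk level low-risk), facing Basic plan: Full coverage gives 10, Partial coverage gives -7. Proposed Full coverage is best. ✓
The applicant (risk level moderate-risk), facing Basic plan: Full coverage gives -9, Partial coverage gives 4. Proposed Partial coverage is best. ✓
The applicant (risk level high-risk), facing Basic plan: Full coverage gives 1, Partial coverage gives -4. Proposed Full coverage is best. ✓

Yes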